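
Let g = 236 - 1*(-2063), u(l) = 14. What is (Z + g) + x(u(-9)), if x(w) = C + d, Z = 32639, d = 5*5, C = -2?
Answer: 34961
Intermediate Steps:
d = 25
g = 2299 (g = 236 + 2063 = 2299)
x(w) = 23 (x(w) = -2 + 25 = 23)
(Z + g) + x(u(-9)) = (32639 + 2299) + 23 = 34938 + 23 = 34961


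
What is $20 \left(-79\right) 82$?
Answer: $-129560$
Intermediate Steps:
$20 \left(-79\right) 82 = \left(-1580\right) 82 = -129560$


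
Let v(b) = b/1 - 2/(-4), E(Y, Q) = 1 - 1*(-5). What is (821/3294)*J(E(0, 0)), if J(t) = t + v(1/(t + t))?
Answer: 64859/39528 ≈ 1.6408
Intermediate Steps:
E(Y, Q) = 6 (E(Y, Q) = 1 + 5 = 6)
v(b) = ½ + b (v(b) = b*1 - 2*(-¼) = b + ½ = ½ + b)
J(t) = ½ + t + 1/(2*t) (J(t) = t + (½ + 1/(t + t)) = t + (½ + 1/(2*t)) = ½ + t + 1/(2*t))
(821/3294)*J(E(0, 0)) = (821/3294)*(½ + 6 + (½)/6) = (821*(1/3294))*(½ + 6 + (½)*(⅙)) = 821*(½ + 6 + 1/12)/3294 = (821/3294)*(79/12) = 64859/39528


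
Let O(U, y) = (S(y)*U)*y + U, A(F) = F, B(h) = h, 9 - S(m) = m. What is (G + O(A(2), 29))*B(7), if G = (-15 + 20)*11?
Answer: -7721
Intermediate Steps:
S(m) = 9 - m
G = 55 (G = 5*11 = 55)
O(U, y) = U + U*y*(9 - y) (O(U, y) = ((9 - y)*U)*y + U = (U*(9 - y))*y + U = U*y*(9 - y) + U = U + U*y*(9 - y))
(G + O(A(2), 29))*B(7) = (55 - 1*2*(-1 + 29*(-9 + 29)))*7 = (55 - 1*2*(-1 + 29*20))*7 = (55 - 1*2*(-1 + 580))*7 = (55 - 1*2*579)*7 = (55 - 1158)*7 = -1103*7 = -7721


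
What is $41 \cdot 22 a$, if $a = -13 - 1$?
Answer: $-12628$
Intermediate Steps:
$a = -14$ ($a = -13 - 1 = -14$)
$41 \cdot 22 a = 41 \cdot 22 \left(-14\right) = 902 \left(-14\right) = -12628$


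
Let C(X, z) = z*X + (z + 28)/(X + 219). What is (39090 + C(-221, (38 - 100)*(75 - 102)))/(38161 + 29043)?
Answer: -331715/67204 ≈ -4.9359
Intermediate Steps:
C(X, z) = X*z + (28 + z)/(219 + X)
(39090 + C(-221, (38 - 100)*(75 - 102)))/(38161 + 29043) = (39090 + (28 + (38 - 100)*(75 - 102) + ((38 - 100)*(75 - 102))*(-221)² + 219*(-221)*((38 - 100)*(75 - 102)))/(219 - 221))/(38161 + 29043) = (39090 + (28 - 62*(-27) - 62*(-27)*48841 + 219*(-221)*(-62*(-27)))/(-2))/67204 = (39090 - (28 + 1674 + 1674*48841 + 219*(-221)*1674)/2)*(1/67204) = (39090 - (28 + 1674 + 81759834 - 81019926)/2)*(1/67204) = (39090 - ½*741610)*(1/67204) = (39090 - 370805)*(1/67204) = -331715*1/67204 = -331715/67204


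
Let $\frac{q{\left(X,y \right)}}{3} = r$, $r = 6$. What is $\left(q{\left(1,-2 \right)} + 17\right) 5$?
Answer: $175$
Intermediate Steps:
$q{\left(X,y \right)} = 18$ ($q{\left(X,y \right)} = 3 \cdot 6 = 18$)
$\left(q{\left(1,-2 \right)} + 17\right) 5 = \left(18 + 17\right) 5 = 35 \cdot 5 = 175$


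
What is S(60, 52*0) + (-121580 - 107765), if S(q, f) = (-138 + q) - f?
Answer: -229423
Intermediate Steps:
S(q, f) = -138 + q - f
S(60, 52*0) + (-121580 - 107765) = (-138 + 60 - 52*0) + (-121580 - 107765) = (-138 + 60 - 1*0) - 229345 = (-138 + 60 + 0) - 229345 = -78 - 229345 = -229423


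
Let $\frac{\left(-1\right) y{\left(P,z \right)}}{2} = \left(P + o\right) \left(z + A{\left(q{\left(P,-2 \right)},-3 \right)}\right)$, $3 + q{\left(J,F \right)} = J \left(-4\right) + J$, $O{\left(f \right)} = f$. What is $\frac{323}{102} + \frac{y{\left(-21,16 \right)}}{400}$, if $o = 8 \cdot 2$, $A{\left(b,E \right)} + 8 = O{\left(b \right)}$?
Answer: $\frac{73}{15} \approx 4.8667$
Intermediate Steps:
$q{\left(J,F \right)} = -3 - 3 J$ ($q{\left(J,F \right)} = -3 + \left(J \left(-4\right) + J\right) = -3 + \left(- 4 J + J\right) = -3 - 3 J$)
$A{\left(b,E \right)} = -8 + b$
$o = 16$
$y{\left(P,z \right)} = - 2 \left(16 + P\right) \left(-11 + z - 3 P\right)$ ($y{\left(P,z \right)} = - 2 \left(P + 16\right) \left(z - \left(11 + 3 P\right)\right) = - 2 \left(16 + P\right) \left(z - \left(11 + 3 P\right)\right) = - 2 \left(16 + P\right) \left(-11 + z - 3 P\right)$)
$\frac{323}{102} + \frac{y{\left(-21,16 \right)}}{400} = \frac{323}{102} + \frac{352 - 512 + 6 \left(-21\right)^{2} + 118 \left(-21\right) - \left(-42\right) 16}{400} = 323 \cdot \frac{1}{102} + \left(352 - 512 + 6 \cdot 441 - 2478 + 672\right) \frac{1}{400} = \frac{19}{6} + \left(352 - 512 + 2646 - 2478 + 672\right) \frac{1}{400} = \frac{19}{6} + 680 \cdot \frac{1}{400} = \frac{19}{6} + \frac{17}{10} = \frac{73}{15}$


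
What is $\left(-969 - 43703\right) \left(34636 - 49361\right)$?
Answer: $657795200$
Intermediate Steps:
$\left(-969 - 43703\right) \left(34636 - 49361\right) = \left(-44672\right) \left(-14725\right) = 657795200$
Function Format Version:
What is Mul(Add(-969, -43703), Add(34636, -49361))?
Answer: 657795200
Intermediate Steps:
Mul(Add(-969, -43703), Add(34636, -49361)) = Mul(-44672, -14725) = 657795200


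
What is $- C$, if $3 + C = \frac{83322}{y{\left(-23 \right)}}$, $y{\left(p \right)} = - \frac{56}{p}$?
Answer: $- \frac{958119}{28} \approx -34219.0$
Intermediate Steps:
$C = \frac{958119}{28}$ ($C = -3 + \frac{83322}{\left(-56\right) \frac{1}{-23}} = -3 + \frac{83322}{\left(-56\right) \left(- \frac{1}{23}\right)} = -3 + \frac{83322}{\frac{56}{23}} = -3 + 83322 \cdot \frac{23}{56} = -3 + \frac{958203}{28} = \frac{958119}{28} \approx 34219.0$)
$- C = \left(-1\right) \frac{958119}{28} = - \frac{958119}{28}$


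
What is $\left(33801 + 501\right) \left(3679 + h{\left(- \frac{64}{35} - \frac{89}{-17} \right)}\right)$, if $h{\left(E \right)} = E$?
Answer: $\frac{75156779664}{595} \approx 1.2631 \cdot 10^{8}$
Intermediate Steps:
$\left(33801 + 501\right) \left(3679 + h{\left(- \frac{64}{35} - \frac{89}{-17} \right)}\right) = \left(33801 + 501\right) \left(3679 - \left(- \frac{89}{17} + \frac{64}{35}\right)\right) = 34302 \left(3679 - - \frac{2027}{595}\right) = 34302 \left(3679 + \left(- \frac{64}{35} + \frac{89}{17}\right)\right) = 34302 \left(3679 + \frac{2027}{595}\right) = 34302 \cdot \frac{2191032}{595} = \frac{75156779664}{595}$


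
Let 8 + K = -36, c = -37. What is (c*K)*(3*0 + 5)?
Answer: 8140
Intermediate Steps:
K = -44 (K = -8 - 36 = -44)
(c*K)*(3*0 + 5) = (-37*(-44))*(3*0 + 5) = 1628*(0 + 5) = 1628*5 = 8140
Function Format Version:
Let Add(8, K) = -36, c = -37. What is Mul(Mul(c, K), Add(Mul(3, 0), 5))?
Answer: 8140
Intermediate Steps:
K = -44 (K = Add(-8, -36) = -44)
Mul(Mul(c, K), Add(Mul(3, 0), 5)) = Mul(Mul(-37, -44), Add(Mul(3, 0), 5)) = Mul(1628, Add(0, 5)) = Mul(1628, 5) = 8140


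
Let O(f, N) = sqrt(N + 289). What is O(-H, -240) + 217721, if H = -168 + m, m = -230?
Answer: 217728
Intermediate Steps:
H = -398 (H = -168 - 230 = -398)
O(f, N) = sqrt(289 + N)
O(-H, -240) + 217721 = sqrt(289 - 240) + 217721 = sqrt(49) + 217721 = 7 + 217721 = 217728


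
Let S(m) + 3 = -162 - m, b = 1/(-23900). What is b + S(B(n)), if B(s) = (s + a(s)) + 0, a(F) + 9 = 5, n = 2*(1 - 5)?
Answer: -3656701/23900 ≈ -153.00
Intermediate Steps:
b = -1/23900 ≈ -4.1841e-5
n = -8 (n = 2*(-4) = -8)
a(F) = -4 (a(F) = -9 + 5 = -4)
B(s) = -4 + s (B(s) = (s - 4) + 0 = (-4 + s) + 0 = -4 + s)
S(m) = -165 - m (S(m) = -3 + (-162 - m) = -165 - m)
b + S(B(n)) = -1/23900 + (-165 - (-4 - 8)) = -1/23900 + (-165 - 1*(-12)) = -1/23900 + (-165 + 12) = -1/23900 - 153 = -3656701/23900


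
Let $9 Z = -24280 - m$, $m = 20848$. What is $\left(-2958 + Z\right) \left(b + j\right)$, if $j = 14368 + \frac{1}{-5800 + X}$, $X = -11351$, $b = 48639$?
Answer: $- \frac{77535421768000}{154359} \approx -5.0231 \cdot 10^{8}$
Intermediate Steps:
$Z = - \frac{45128}{9}$ ($Z = \frac{-24280 - 20848}{9} = \frac{1}{9} \left(-45128\right) = - \frac{45128}{9} \approx -5014.2$)
$j = \frac{246425567}{17151}$ ($j = 14368 + \frac{1}{-5800 - 11351} = 14368 + \frac{1}{-17151} = 14368 - \frac{1}{17151} = \frac{246425567}{17151} \approx 14368.0$)
$\left(-2958 + Z\right) \left(b + j\right) = \left(-2958 - \frac{45128}{9}\right) \left(48639 + \frac{246425567}{17151}\right) = \left(- \frac{71750}{9}\right) \frac{1080633056}{17151} = - \frac{77535421768000}{154359}$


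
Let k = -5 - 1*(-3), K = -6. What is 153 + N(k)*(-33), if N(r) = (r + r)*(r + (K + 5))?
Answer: -243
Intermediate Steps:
k = -2 (k = -5 + 3 = -2)
N(r) = 2*r*(-1 + r) (N(r) = (r + r)*(r + (-6 + 5)) = (2*r)*(r - 1) = (2*r)*(-1 + r) = 2*r*(-1 + r))
153 + N(k)*(-33) = 153 + (2*(-2)*(-1 - 2))*(-33) = 153 + (2*(-2)*(-3))*(-33) = 153 + 12*(-33) = 153 - 396 = -243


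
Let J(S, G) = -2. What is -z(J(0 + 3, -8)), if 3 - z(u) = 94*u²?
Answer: 373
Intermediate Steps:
z(u) = 3 - 94*u²
-z(J(0 + 3, -8)) = -(3 - 94*(-2)²) = -(3 - 94*4) = -(3 - 376) = -1*(-373) = 373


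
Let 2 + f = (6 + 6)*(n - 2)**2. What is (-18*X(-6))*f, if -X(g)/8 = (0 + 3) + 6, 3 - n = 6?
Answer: 386208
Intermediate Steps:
n = -3 (n = 3 - 1*6 = 3 - 6 = -3)
X(g) = -72 (X(g) = -8*((0 + 3) + 6) = -8*(3 + 6) = -8*9 = -72)
f = 298 (f = -2 + (6 + 6)*(-3 - 2)**2 = -2 + 12*(-5)**2 = -2 + 12*25 = -2 + 300 = 298)
(-18*X(-6))*f = -18*(-72)*298 = 1296*298 = 386208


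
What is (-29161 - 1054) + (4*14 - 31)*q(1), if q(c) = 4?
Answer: -30115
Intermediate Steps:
(-29161 - 1054) + (4*14 - 31)*q(1) = (-29161 - 1054) + (4*14 - 31)*4 = -30215 + (56 - 31)*4 = -30215 + 25*4 = -30215 + 100 = -30115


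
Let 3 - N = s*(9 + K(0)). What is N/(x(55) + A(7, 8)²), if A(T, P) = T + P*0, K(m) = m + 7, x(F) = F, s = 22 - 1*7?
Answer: -237/104 ≈ -2.2788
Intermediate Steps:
s = 15 (s = 22 - 7 = 15)
K(m) = 7 + m
A(T, P) = T (A(T, P) = T + 0 = T)
N = -237 (N = 3 - 15*(9 + (7 + 0)) = 3 - 15*(9 + 7) = 3 - 15*16 = 3 - 1*240 = 3 - 240 = -237)
N/(x(55) + A(7, 8)²) = -237/(55 + 7²) = -237/(55 + 49) = -237/104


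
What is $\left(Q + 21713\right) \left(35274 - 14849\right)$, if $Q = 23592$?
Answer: $925354625$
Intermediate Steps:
$\left(Q + 21713\right) \left(35274 - 14849\right) = \left(23592 + 21713\right) \left(35274 - 14849\right) = 45305 \cdot 20425 = 925354625$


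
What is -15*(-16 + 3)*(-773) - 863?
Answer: -151598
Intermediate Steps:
-15*(-16 + 3)*(-773) - 863 = -15*(-13)*(-773) - 863 = 195*(-773) - 863 = -150735 - 863 = -151598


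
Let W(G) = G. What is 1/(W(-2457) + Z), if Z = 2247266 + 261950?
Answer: 1/2506759 ≈ 3.9892e-7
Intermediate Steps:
Z = 2509216
1/(W(-2457) + Z) = 1/(-2457 + 2509216) = 1/2506759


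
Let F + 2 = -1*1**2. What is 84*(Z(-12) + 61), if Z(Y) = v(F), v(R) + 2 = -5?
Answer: 4536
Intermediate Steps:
F = -3 (F = -2 - 1*1**2 = -2 - 1*1 = -2 - 1 = -3)
v(R) = -7 (v(R) = -2 - 5 = -7)
Z(Y) = -7
84*(Z(-12) + 61) = 84*(-7 + 61) = 84*54 = 4536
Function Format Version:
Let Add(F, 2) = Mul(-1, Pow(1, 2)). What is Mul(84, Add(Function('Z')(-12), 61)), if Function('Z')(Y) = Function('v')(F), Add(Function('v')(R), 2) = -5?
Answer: 4536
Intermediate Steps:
F = -3 (F = Add(-2, Mul(-1, Pow(1, 2))) = Add(-2, Mul(-1, 1)) = Add(-2, -1) = -3)
Function('v')(R) = -7 (Function('v')(R) = Add(-2, -5) = -7)
Function('Z')(Y) = -7
Mul(84, Add(Function('Z')(-12), 61)) = Mul(84, Add(-7, 61)) = Mul(84, 54) = 4536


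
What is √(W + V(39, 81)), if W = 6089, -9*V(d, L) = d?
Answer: √54762/3 ≈ 78.004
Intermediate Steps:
V(d, L) = -d/9
√(W + V(39, 81)) = √(6089 - ⅑*39) = √(6089 - 13/3) = √(18254/3) = √54762/3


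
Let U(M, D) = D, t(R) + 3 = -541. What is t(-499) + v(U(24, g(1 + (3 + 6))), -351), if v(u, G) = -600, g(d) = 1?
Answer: -1144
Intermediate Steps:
t(R) = -544 (t(R) = -3 - 541 = -544)
t(-499) + v(U(24, g(1 + (3 + 6))), -351) = -544 - 600 = -1144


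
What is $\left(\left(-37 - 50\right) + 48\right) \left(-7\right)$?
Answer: $273$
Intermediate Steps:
$\left(\left(-37 - 50\right) + 48\right) \left(-7\right) = \left(-87 + 48\right) \left(-7\right) = \left(-39\right) \left(-7\right) = 273$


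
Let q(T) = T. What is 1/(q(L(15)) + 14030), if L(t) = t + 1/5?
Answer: 5/70226 ≈ 7.1199e-5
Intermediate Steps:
L(t) = ⅕ + t (L(t) = t + ⅕ = ⅕ + t)
1/(q(L(15)) + 14030) = 1/((⅕ + 15) + 14030) = 1/(76/5 + 14030) = 1/(70226/5) = 5/70226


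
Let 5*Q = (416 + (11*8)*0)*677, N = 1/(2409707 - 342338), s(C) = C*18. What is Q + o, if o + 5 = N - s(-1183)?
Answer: 802298359418/10336845 ≈ 77615.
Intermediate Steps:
s(C) = 18*C
N = 1/2067369 ≈ 4.8371e-7
Q = 281632/5 (Q = ((416 + (11*8)*0)*677)/5 = ((416 + 88*0)*677)/5 = ((416 + 0)*677)/5 = (416*677)/5 = (1/5)*281632 = 281632/5 ≈ 56326.)
o = 44012218642/2067369 (o = -5 + (1/2067369 - 18*(-1183)) = -5 + (1/2067369 - 1*(-21294)) = -5 + (1/2067369 + 21294) = -5 + 44022555487/2067369 = 44012218642/2067369 ≈ 21289.)
Q + o = 281632/5 + 44012218642/2067369 = 802298359418/10336845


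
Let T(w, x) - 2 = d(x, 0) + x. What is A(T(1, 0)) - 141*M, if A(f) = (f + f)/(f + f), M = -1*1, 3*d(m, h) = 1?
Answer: 142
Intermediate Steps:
d(m, h) = ⅓ (d(m, h) = (⅓)*1 = ⅓)
M = -1
T(w, x) = 7/3 + x (T(w, x) = 2 + (⅓ + x) = 7/3 + x)
A(f) = 1 (A(f) = (2*f)/((2*f)) = (2*f)*(1/(2*f)) = 1)
A(T(1, 0)) - 141*M = 1 - 141*(-1) = 1 + 141 = 142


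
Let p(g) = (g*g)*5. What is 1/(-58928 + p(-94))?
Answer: -1/14748 ≈ -6.7806e-5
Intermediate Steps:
p(g) = 5*g² (p(g) = g²*5 = 5*g²)
1/(-58928 + p(-94)) = 1/(-58928 + 5*(-94)²) = 1/(-58928 + 5*8836) = 1/(-58928 + 44180) = 1/(-14748) = -1/14748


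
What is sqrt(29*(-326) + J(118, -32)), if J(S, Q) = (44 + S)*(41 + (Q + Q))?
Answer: 2*I*sqrt(3295) ≈ 114.8*I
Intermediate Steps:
J(S, Q) = (41 + 2*Q)*(44 + S) (J(S, Q) = (44 + S)*(41 + 2*Q) = (41 + 2*Q)*(44 + S))
sqrt(29*(-326) + J(118, -32)) = sqrt(29*(-326) + (1804 + 41*118 + 88*(-32) + 2*(-32)*118)) = sqrt(-9454 + (1804 + 4838 - 2816 - 7552)) = sqrt(-9454 - 3726) = sqrt(-13180) = 2*I*sqrt(3295)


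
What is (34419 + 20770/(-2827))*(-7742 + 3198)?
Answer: -442048240192/2827 ≈ -1.5637e+8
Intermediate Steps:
(34419 + 20770/(-2827))*(-7742 + 3198) = (34419 + 20770*(-1/2827))*(-4544) = (34419 - 20770/2827)*(-4544) = (97281743/2827)*(-4544) = -442048240192/2827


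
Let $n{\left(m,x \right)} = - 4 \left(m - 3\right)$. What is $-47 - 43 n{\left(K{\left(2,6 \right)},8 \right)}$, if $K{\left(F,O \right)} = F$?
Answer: $-219$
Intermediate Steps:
$n{\left(m,x \right)} = 12 - 4 m$ ($n{\left(m,x \right)} = - 4 \left(-3 + m\right) = 12 - 4 m$)
$-47 - 43 n{\left(K{\left(2,6 \right)},8 \right)} = -47 - 43 \left(12 - 8\right) = -47 - 172 = -219$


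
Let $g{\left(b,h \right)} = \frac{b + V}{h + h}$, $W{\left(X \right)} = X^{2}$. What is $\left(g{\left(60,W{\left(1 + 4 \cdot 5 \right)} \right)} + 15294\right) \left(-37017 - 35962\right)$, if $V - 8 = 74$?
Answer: $- \frac{492223285775}{441} \approx -1.1162 \cdot 10^{9}$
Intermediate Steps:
$V = 82$ ($V = 8 + 74 = 82$)
$g{\left(b,h \right)} = \frac{82 + b}{2 h}$ ($g{\left(b,h \right)} = \frac{b + 82}{h + h} = \frac{82 + b}{2 h}$)
$\left(g{\left(60,W{\left(1 + 4 \cdot 5 \right)} \right)} + 15294\right) \left(-37017 - 35962\right) = \left(\frac{82 + 60}{2 \left(1 + 4 \cdot 5\right)^{2}} + 15294\right) \left(-37017 - 35962\right) = \left(\frac{1}{2} \frac{1}{\left(1 + 20\right)^{2}} \cdot 142 + 15294\right) \left(-72979\right) = \left(\frac{1}{2} \frac{1}{21^{2}} \cdot 142 + 15294\right) \left(-72979\right) = \left(\frac{1}{2} \cdot \frac{1}{441} \cdot 142 + 15294\right) \left(-72979\right) = \left(\frac{71}{441} + 15294\right) \left(-72979\right) = \frac{6744725}{441} \left(-72979\right) = - \frac{492223285775}{441}$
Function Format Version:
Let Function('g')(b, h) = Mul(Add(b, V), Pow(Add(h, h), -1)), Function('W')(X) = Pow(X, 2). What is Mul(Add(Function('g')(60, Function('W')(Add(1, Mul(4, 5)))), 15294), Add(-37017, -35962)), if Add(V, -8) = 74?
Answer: Rational(-492223285775, 441) ≈ -1.1162e+9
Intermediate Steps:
V = 82 (V = Add(8, 74) = 82)
Function('g')(b, h) = Mul(Rational(1, 2), Pow(h, -1), Add(82, b)) (Function('g')(b, h) = Mul(Add(b, 82), Pow(Add(h, h), -1)) = Mul(Add(82, b), Pow(Mul(2, h), -1)) = Mul(Add(82, b), Mul(Rational(1, 2), Pow(h, -1))) = Mul(Rational(1, 2), Pow(h, -1), Add(82, b)))
Mul(Add(Function('g')(60, Function('W')(Add(1, Mul(4, 5)))), 15294), Add(-37017, -35962)) = Mul(Add(Mul(Rational(1, 2), Pow(Pow(Add(1, Mul(4, 5)), 2), -1), Add(82, 60)), 15294), Add(-37017, -35962)) = Mul(Add(Mul(Rational(1, 2), Pow(Pow(Add(1, 20), 2), -1), 142), 15294), -72979) = Mul(Add(Mul(Rational(1, 2), Pow(Pow(21, 2), -1), 142), 15294), -72979) = Mul(Add(Mul(Rational(1, 2), Pow(441, -1), 142), 15294), -72979) = Mul(Add(Mul(Rational(1, 2), Rational(1, 441), 142), 15294), -72979) = Mul(Add(Rational(71, 441), 15294), -72979) = Mul(Rational(6744725, 441), -72979) = Rational(-492223285775, 441)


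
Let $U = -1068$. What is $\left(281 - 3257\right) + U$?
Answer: $-4044$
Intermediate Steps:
$\left(281 - 3257\right) + U = \left(281 - 3257\right) - 1068 = -2976 - 1068 = -4044$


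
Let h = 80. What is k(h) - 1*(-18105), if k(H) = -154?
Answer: 17951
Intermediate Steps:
k(h) - 1*(-18105) = -154 - 1*(-18105) = -154 + 18105 = 17951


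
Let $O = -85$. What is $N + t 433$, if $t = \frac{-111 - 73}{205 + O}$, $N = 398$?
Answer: $- \frac{3989}{15} \approx -265.93$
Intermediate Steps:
$t = - \frac{23}{15}$ ($t = \frac{-111 - 73}{205 - 85} = - \frac{184}{120} = \left(-184\right) \frac{1}{120} = - \frac{23}{15} \approx -1.5333$)
$N + t 433 = 398 - \frac{9959}{15} = - \frac{3989}{15}$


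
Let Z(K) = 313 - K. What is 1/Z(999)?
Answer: -1/686 ≈ -0.0014577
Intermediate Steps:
1/Z(999) = 1/(313 - 1*999) = 1/(313 - 999) = 1/(-686) = -1/686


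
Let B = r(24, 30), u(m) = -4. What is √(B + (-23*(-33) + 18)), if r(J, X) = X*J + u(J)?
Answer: √1493 ≈ 38.639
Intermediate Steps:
r(J, X) = -4 + J*X (r(J, X) = X*J - 4 = J*X - 4 = -4 + J*X)
B = 716 (B = -4 + 24*30 = -4 + 720 = 716)
√(B + (-23*(-33) + 18)) = √(716 + (-23*(-33) + 18)) = √(716 + (759 + 18)) = √(716 + 777) = √1493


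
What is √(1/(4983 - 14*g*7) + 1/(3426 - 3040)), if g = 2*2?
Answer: 3*√979985678/1772126 ≈ 0.052995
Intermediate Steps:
g = 4
√(1/(4983 - 14*g*7) + 1/(3426 - 3040)) = √(1/(4983 - 14*4*7) + 1/(3426 - 3040)) = √(1/(4983 - 56*7) + 1/386) = √(1/(4983 - 392) + 1/386) = √(1/4591 + 1/386) = √(4977/1772126) = 3*√979985678/1772126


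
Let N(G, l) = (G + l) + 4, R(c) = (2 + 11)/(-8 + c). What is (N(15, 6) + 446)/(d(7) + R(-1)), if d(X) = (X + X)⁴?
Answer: 4239/345731 ≈ 0.012261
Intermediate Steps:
R(c) = 13/(-8 + c)
N(G, l) = 4 + G + l
d(X) = 16*X⁴ (d(X) = (2*X)⁴ = 16*X⁴)
(N(15, 6) + 446)/(d(7) + R(-1)) = ((4 + 15 + 6) + 446)/(16*7⁴ + 13/(-8 - 1)) = (25 + 446)/(16*2401 + 13/(-9)) = 471/(38416 + 13*(-⅑)) = 471/(38416 - 13/9) = 471/(345731/9) = 471*(9/345731) = 4239/345731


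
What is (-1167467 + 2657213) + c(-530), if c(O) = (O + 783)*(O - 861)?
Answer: 1137823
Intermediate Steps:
c(O) = (-861 + O)*(783 + O) (c(O) = (783 + O)*(-861 + O) = (-861 + O)*(783 + O))
(-1167467 + 2657213) + c(-530) = (-1167467 + 2657213) + (-674163 + (-530)² - 78*(-530)) = 1489746 + (-674163 + 280900 + 41340) = 1489746 - 351923 = 1137823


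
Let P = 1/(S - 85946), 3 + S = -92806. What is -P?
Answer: 1/178755 ≈ 5.5943e-6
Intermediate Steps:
S = -92809 (S = -3 - 92806 = -92809)
P = -1/178755 (P = 1/(-92809 - 85946) = 1/(-178755) = -1/178755 ≈ -5.5943e-6)
-P = -1*(-1/178755) = 1/178755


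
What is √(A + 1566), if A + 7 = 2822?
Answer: √4381 ≈ 66.189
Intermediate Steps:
A = 2815 (A = -7 + 2822 = 2815)
√(A + 1566) = √(2815 + 1566) = √4381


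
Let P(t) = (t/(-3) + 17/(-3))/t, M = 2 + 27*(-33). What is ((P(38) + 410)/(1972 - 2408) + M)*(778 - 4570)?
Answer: 6988899478/2071 ≈ 3.3746e+6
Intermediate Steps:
M = -889 (M = 2 - 891 = -889)
P(t) = (-17/3 - t/3)/t (P(t) = (t*(-⅓) + 17*(-⅓))/t = (-t/3 - 17/3)/t = (-17/3 - t/3)/t)
((P(38) + 410)/(1972 - 2408) + M)*(778 - 4570) = (((⅓)*(-17 - 1*38)/38 + 410)/(1972 - 2408) - 889)*(778 - 4570) = (((⅓)*(1/38)*(-17 - 38) + 410)/(-436) - 889)*(-3792) = (((⅓)*(1/38)*(-55) + 410)*(-1/436) - 889)*(-3792) = ((-55/114 + 410)*(-1/436) - 889)*(-3792) = ((46685/114)*(-1/436) - 889)*(-3792) = (-46685/49704 - 889)*(-3792) = -44233541/49704*(-3792) = 6988899478/2071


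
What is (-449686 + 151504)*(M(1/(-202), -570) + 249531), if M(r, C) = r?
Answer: -7514970767751/101 ≈ -7.4406e+10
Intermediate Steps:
(-449686 + 151504)*(M(1/(-202), -570) + 249531) = (-449686 + 151504)*(1/(-202) + 249531) = -298182*(-1/202 + 249531) = -298182*50405261/202 = -7514970767751/101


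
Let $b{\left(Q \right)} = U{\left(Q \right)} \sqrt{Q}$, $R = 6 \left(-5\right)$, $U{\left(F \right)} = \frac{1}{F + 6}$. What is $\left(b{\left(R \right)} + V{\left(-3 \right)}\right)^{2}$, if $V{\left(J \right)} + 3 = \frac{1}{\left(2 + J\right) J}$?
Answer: $\frac{\left(64 + i \sqrt{30}\right)^{2}}{576} \approx 7.059 + 1.2172 i$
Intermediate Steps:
$U{\left(F \right)} = \frac{1}{6 + F}$
$R = -30$
$b{\left(Q \right)} = \frac{\sqrt{Q}}{6 + Q}$
$V{\left(J \right)} = -3 + \frac{1}{J \left(2 + J\right)}$ ($V{\left(J \right)} = -3 + \frac{1}{\left(2 + J\right) J} = -3 + \frac{1}{J \left(2 + J\right)}$)
$\left(b{\left(R \right)} + V{\left(-3 \right)}\right)^{2} = \left(\frac{\sqrt{-30}}{6 - 30} + \frac{1 - -18 - 3 \left(-3\right)^{2}}{\left(-3\right) \left(2 - 3\right)}\right)^{2} = \left(\frac{i \sqrt{30}}{-24} - \frac{1 + 18 - 27}{3 \left(-1\right)}\right)^{2} = \left(i \sqrt{30} \left(- \frac{1}{24}\right) - - \frac{1 + 18 - 27}{3}\right)^{2} = \left(- \frac{i \sqrt{30}}{24} - \left(- \frac{1}{3}\right) \left(-8\right)\right)^{2} = \left(- \frac{i \sqrt{30}}{24} - \frac{8}{3}\right)^{2} = \left(- \frac{8}{3} - \frac{i \sqrt{30}}{24}\right)^{2}$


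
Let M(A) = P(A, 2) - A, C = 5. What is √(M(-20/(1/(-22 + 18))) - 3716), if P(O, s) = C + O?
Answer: I*√3711 ≈ 60.918*I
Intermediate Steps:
P(O, s) = 5 + O
M(A) = 5 (M(A) = (5 + A) - A = 5)
√(M(-20/(1/(-22 + 18))) - 3716) = √(5 - 3716) = √(-3711) = I*√3711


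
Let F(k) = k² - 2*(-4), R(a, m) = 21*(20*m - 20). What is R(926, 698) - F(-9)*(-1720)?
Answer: 445820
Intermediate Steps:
R(a, m) = -420 + 420*m (R(a, m) = 21*(-20 + 20*m) = -420 + 420*m)
F(k) = 8 + k² (F(k) = k² + 8 = 8 + k²)
R(926, 698) - F(-9)*(-1720) = (-420 + 420*698) - (8 + (-9)²)*(-1720) = (-420 + 293160) - (8 + 81)*(-1720) = 292740 - 89*(-1720) = 292740 - 1*(-153080) = 292740 + 153080 = 445820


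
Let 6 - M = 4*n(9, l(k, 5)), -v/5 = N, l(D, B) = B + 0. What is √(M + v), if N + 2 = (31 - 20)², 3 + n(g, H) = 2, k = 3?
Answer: 3*I*√65 ≈ 24.187*I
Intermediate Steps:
l(D, B) = B
n(g, H) = -1 (n(g, H) = -3 + 2 = -1)
N = 119 (N = -2 + (31 - 20)² = -2 + 11² = -2 + 121 = 119)
v = -595 (v = -5*119 = -595)
M = 10 (M = 6 - 4*(-1) = 6 - 1*(-4) = 6 + 4 = 10)
√(M + v) = √(10 - 595) = √(-585) = 3*I*√65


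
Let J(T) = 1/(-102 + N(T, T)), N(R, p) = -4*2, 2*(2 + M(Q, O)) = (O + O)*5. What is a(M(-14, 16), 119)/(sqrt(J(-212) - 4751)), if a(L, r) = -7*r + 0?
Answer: 833*I*sqrt(57487210)/522611 ≈ 12.085*I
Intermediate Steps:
M(Q, O) = -2 + 5*O (M(Q, O) = -2 + ((O + O)*5)/2 = -2 + ((2*O)*5)/2 = -2 + (10*O)/2 = -2 + 5*O)
a(L, r) = -7*r
N(R, p) = -8
J(T) = -1/110 (J(T) = 1/(-102 - 8) = 1/(-110) = -1/110)
a(M(-14, 16), 119)/(sqrt(J(-212) - 4751)) = (-7*119)/(sqrt(-1/110 - 4751)) = -833*(-I*sqrt(57487210)/522611) = -(-833)*I*sqrt(57487210)/522611 = 833*I*sqrt(57487210)/522611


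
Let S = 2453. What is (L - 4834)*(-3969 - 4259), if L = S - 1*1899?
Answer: 35215840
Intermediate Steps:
L = 554 (L = 2453 - 1*1899 = 2453 - 1899 = 554)
(L - 4834)*(-3969 - 4259) = (554 - 4834)*(-3969 - 4259) = -4280*(-8228) = 35215840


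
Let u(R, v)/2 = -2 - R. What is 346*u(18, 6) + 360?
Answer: -13480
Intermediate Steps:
u(R, v) = -4 - 2*R (u(R, v) = 2*(-2 - R) = -4 - 2*R)
346*u(18, 6) + 360 = 346*(-4 - 2*18) + 360 = 346*(-4 - 36) + 360 = 346*(-40) + 360 = -13840 + 360 = -13480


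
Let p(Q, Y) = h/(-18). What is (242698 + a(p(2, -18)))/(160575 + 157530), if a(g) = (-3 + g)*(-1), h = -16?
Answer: 2184301/2862945 ≈ 0.76296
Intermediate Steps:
p(Q, Y) = 8/9 (p(Q, Y) = -16/(-18) = -16*(-1/18) = 8/9)
a(g) = 3 - g
(242698 + a(p(2, -18)))/(160575 + 157530) = (242698 + (3 - 1*8/9))/(160575 + 157530) = (242698 + (3 - 8/9))/318105 = (242698 + 19/9)*(1/318105) = (2184301/9)*(1/318105) = 2184301/2862945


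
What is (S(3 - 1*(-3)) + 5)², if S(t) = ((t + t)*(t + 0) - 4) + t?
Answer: 6241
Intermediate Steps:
S(t) = -4 + t + 2*t² (S(t) = ((2*t)*t - 4) + t = (2*t² - 4) + t = (-4 + 2*t²) + t = -4 + t + 2*t²)
(S(3 - 1*(-3)) + 5)² = ((-4 + (3 - 1*(-3)) + 2*(3 - 1*(-3))²) + 5)² = ((-4 + (3 + 3) + 2*(3 + 3)²) + 5)² = ((-4 + 6 + 2*6²) + 5)² = ((-4 + 6 + 2*36) + 5)² = ((-4 + 6 + 72) + 5)² = (74 + 5)² = 79² = 6241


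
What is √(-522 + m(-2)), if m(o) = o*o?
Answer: I*√518 ≈ 22.76*I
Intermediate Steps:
m(o) = o²
√(-522 + m(-2)) = √(-522 + (-2)²) = √(-522 + 4) = √(-518) = I*√518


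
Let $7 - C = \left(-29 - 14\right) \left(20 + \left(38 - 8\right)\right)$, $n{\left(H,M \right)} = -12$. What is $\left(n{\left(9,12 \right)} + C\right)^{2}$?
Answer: $4601025$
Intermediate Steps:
$C = 2157$ ($C = 7 - \left(-29 - 14\right) \left(20 + \left(38 - 8\right)\right) = 7 - - 43 \left(20 + \left(38 - 8\right)\right) = 7 - - 43 \left(20 + 30\right) = 7 - \left(-43\right) 50 = 7 - -2150 = 7 + 2150 = 2157$)
$\left(n{\left(9,12 \right)} + C\right)^{2} = \left(-12 + 2157\right)^{2} = 2145^{2} = 4601025$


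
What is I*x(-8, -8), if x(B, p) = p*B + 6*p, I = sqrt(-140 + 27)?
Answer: 16*I*sqrt(113) ≈ 170.08*I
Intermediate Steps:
I = I*sqrt(113) (I = sqrt(-113) = I*sqrt(113) ≈ 10.63*I)
x(B, p) = 6*p + B*p (x(B, p) = B*p + 6*p = 6*p + B*p)
I*x(-8, -8) = (I*sqrt(113))*(-8*(6 - 8)) = (I*sqrt(113))*(-8*(-2)) = (I*sqrt(113))*16 = 16*I*sqrt(113)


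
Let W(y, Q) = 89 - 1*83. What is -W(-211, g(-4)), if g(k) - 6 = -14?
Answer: -6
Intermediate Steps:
g(k) = -8 (g(k) = 6 - 14 = -8)
W(y, Q) = 6 (W(y, Q) = 89 - 83 = 6)
-W(-211, g(-4)) = -1*6 = -6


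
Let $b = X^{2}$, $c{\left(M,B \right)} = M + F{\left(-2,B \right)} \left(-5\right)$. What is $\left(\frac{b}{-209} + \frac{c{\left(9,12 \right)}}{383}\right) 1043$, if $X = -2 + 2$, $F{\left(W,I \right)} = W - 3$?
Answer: $\frac{35462}{383} \approx 92.59$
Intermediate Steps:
$F{\left(W,I \right)} = -3 + W$
$X = 0$
$c{\left(M,B \right)} = 25 + M$ ($c{\left(M,B \right)} = M + \left(-3 - 2\right) \left(-5\right) = M - -25 = M + 25 = 25 + M$)
$b = 0$ ($b = 0^{2} = 0$)
$\left(\frac{b}{-209} + \frac{c{\left(9,12 \right)}}{383}\right) 1043 = \left(\frac{0}{-209} + \frac{25 + 9}{383}\right) 1043 = \left(0 \left(- \frac{1}{209}\right) + 34 \cdot \frac{1}{383}\right) 1043 = \left(0 + \frac{34}{383}\right) 1043 = \frac{34}{383} \cdot 1043 = \frac{35462}{383}$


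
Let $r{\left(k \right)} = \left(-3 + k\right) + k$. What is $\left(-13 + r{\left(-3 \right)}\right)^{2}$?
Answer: $484$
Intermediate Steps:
$r{\left(k \right)} = -3 + 2 k$
$\left(-13 + r{\left(-3 \right)}\right)^{2} = \left(-13 + \left(-3 + 2 \left(-3\right)\right)\right)^{2} = \left(-13 - 9\right)^{2} = \left(-22\right)^{2} = 484$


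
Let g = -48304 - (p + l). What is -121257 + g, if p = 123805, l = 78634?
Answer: -372000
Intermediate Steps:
g = -250743 (g = -48304 - (123805 + 78634) = -48304 - 1*202439 = -48304 - 202439 = -250743)
-121257 + g = -121257 - 250743 = -372000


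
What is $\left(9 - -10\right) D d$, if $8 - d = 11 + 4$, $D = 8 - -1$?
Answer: $-1197$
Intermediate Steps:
$D = 9$ ($D = 8 + 1 = 9$)
$d = -7$ ($d = 8 - \left(11 + 4\right) = 8 - 15 = -7$)
$\left(9 - -10\right) D d = \left(9 - -10\right) 9 \left(-7\right) = \left(9 + 10\right) 9 \left(-7\right) = 19 \cdot 9 \left(-7\right) = 171 \left(-7\right) = -1197$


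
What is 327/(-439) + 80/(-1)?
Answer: -35447/439 ≈ -80.745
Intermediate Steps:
327/(-439) + 80/(-1) = 327*(-1/439) + 80*(-1) = -327/439 - 80 = -35447/439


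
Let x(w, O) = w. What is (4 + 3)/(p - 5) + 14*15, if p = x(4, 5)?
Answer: 203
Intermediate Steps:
p = 4
(4 + 3)/(p - 5) + 14*15 = (4 + 3)/(4 - 5) + 14*15 = 7/(-1) + 210 = 7*(-1) + 210 = -7 + 210 = 203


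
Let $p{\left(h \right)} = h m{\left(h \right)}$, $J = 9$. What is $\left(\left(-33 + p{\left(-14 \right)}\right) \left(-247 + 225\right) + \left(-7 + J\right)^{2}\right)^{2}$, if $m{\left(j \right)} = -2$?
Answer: $12996$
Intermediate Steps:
$p{\left(h \right)} = - 2 h$ ($p{\left(h \right)} = h \left(-2\right) = - 2 h$)
$\left(\left(-33 + p{\left(-14 \right)}\right) \left(-247 + 225\right) + \left(-7 + J\right)^{2}\right)^{2} = \left(\left(-33 - -28\right) \left(-247 + 225\right) + \left(-7 + 9\right)^{2}\right)^{2} = \left(\left(-33 + 28\right) \left(-22\right) + 2^{2}\right)^{2} = \left(\left(-5\right) \left(-22\right) + 4\right)^{2} = \left(110 + 4\right)^{2} = 114^{2} = 12996$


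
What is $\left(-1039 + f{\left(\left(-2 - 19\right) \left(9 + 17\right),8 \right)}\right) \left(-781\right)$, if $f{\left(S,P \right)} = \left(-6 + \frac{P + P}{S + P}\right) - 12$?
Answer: $\frac{222070321}{269} \approx 8.2554 \cdot 10^{5}$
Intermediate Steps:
$f{\left(S,P \right)} = -18 + \frac{2 P}{P + S}$ ($f{\left(S,P \right)} = \left(-6 + \frac{2 P}{P + S}\right) - 12 = -18 + \frac{2 P}{P + S}$)
$\left(-1039 + f{\left(\left(-2 - 19\right) \left(9 + 17\right),8 \right)}\right) \left(-781\right) = \left(-1039 + \frac{2 \left(- 9 \left(-2 - 19\right) \left(9 + 17\right) - 64\right)}{8 + \left(-2 - 19\right) \left(9 + 17\right)}\right) \left(-781\right) = \left(-1039 + \frac{2 \left(- 9 \left(\left(-21\right) 26\right) - 64\right)}{8 - 546}\right) \left(-781\right) = \left(-1039 + \frac{2 \left(\left(-9\right) \left(-546\right) - 64\right)}{8 - 546}\right) \left(-781\right) = \left(-1039 + \frac{2 \left(4914 - 64\right)}{-538}\right) \left(-781\right) = \left(-1039 + 2 \left(- \frac{1}{538}\right) 4850\right) \left(-781\right) = \left(-1039 - \frac{4850}{269}\right) \left(-781\right) = \left(- \frac{284341}{269}\right) \left(-781\right) = \frac{222070321}{269}$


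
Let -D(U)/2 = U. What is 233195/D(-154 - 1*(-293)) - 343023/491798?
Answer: -28695048751/34179961 ≈ -839.53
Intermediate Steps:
D(U) = -2*U
233195/D(-154 - 1*(-293)) - 343023/491798 = 233195/((-2*(-154 - 1*(-293)))) - 343023/491798 = 233195/((-2*(-154 + 293))) - 343023*1/491798 = 233195/((-2*139)) - 343023/491798 = 233195/(-278) - 343023/491798 = 233195*(-1/278) - 343023/491798 = -233195/278 - 343023/491798 = -28695048751/34179961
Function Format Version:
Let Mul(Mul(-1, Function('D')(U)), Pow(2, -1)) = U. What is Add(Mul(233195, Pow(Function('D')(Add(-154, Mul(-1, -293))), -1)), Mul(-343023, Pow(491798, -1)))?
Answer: Rational(-28695048751, 34179961) ≈ -839.53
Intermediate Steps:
Function('D')(U) = Mul(-2, U)
Add(Mul(233195, Pow(Function('D')(Add(-154, Mul(-1, -293))), -1)), Mul(-343023, Pow(491798, -1))) = Add(Mul(233195, Pow(Mul(-2, Add(-154, Mul(-1, -293))), -1)), Mul(-343023, Pow(491798, -1))) = Add(Mul(233195, Pow(Mul(-2, Add(-154, 293)), -1)), Mul(-343023, Rational(1, 491798))) = Add(Mul(233195, Pow(Mul(-2, 139), -1)), Rational(-343023, 491798)) = Add(Mul(233195, Pow(-278, -1)), Rational(-343023, 491798)) = Add(Mul(233195, Rational(-1, 278)), Rational(-343023, 491798)) = Add(Rational(-233195, 278), Rational(-343023, 491798)) = Rational(-28695048751, 34179961)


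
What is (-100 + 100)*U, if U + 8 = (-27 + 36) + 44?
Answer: 0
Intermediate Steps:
U = 45 (U = -8 + ((-27 + 36) + 44) = -8 + (9 + 44) = -8 + 53 = 45)
(-100 + 100)*U = (-100 + 100)*45 = 0*45 = 0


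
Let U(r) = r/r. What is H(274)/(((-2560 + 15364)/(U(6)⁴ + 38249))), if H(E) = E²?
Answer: 239304750/1067 ≈ 2.2428e+5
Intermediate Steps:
U(r) = 1
H(274)/(((-2560 + 15364)/(U(6)⁴ + 38249))) = 274²/(((-2560 + 15364)/(1⁴ + 38249))) = 75076/((12804/(1 + 38249))) = 75076/((12804/38250)) = 75076/((12804*(1/38250))) = 75076/(2134/6375) = 75076*(6375/2134) = 239304750/1067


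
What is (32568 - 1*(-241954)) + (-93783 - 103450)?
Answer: 77289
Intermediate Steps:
(32568 - 1*(-241954)) + (-93783 - 103450) = (32568 + 241954) - 197233 = 274522 - 197233 = 77289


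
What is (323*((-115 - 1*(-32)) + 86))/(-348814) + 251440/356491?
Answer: 87360352381/124349051674 ≈ 0.70254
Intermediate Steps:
(323*((-115 - 1*(-32)) + 86))/(-348814) + 251440/356491 = (323*((-115 + 32) + 86))*(-1/348814) + 251440*(1/356491) = (323*(-83 + 86))*(-1/348814) + 251440/356491 = (323*3)*(-1/348814) + 251440/356491 = 969*(-1/348814) + 251440/356491 = -969/348814 + 251440/356491 = 87360352381/124349051674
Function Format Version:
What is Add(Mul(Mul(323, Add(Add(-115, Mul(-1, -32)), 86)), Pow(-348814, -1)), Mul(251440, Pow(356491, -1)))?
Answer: Rational(87360352381, 124349051674) ≈ 0.70254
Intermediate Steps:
Add(Mul(Mul(323, Add(Add(-115, Mul(-1, -32)), 86)), Pow(-348814, -1)), Mul(251440, Pow(356491, -1))) = Add(Mul(Mul(323, Add(Add(-115, 32), 86)), Rational(-1, 348814)), Mul(251440, Rational(1, 356491))) = Add(Mul(Mul(323, Add(-83, 86)), Rational(-1, 348814)), Rational(251440, 356491)) = Add(Mul(Mul(323, 3), Rational(-1, 348814)), Rational(251440, 356491)) = Add(Mul(969, Rational(-1, 348814)), Rational(251440, 356491)) = Add(Rational(-969, 348814), Rational(251440, 356491)) = Rational(87360352381, 124349051674)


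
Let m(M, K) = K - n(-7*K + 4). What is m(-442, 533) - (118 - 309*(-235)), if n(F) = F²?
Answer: -13962729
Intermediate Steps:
m(M, K) = K - (4 - 7*K)² (m(M, K) = K - (-7*K + 4)² = K - (4 - 7*K)²)
m(-442, 533) - (118 - 309*(-235)) = (533 - (-4 + 7*533)²) - (118 - 309*(-235)) = (533 - (-4 + 3731)²) - (118 + 72615) = (533 - 1*3727²) - 1*72733 = (533 - 1*13890529) - 72733 = (533 - 13890529) - 72733 = -13889996 - 72733 = -13962729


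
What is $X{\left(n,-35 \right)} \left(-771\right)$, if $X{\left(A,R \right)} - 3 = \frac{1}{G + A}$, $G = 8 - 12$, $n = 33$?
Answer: $- \frac{67848}{29} \approx -2339.6$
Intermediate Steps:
$G = -4$ ($G = 8 - 12 = -4$)
$X{\left(A,R \right)} = 3 + \frac{1}{-4 + A}$
$X{\left(n,-35 \right)} \left(-771\right) = \frac{-11 + 3 \cdot 33}{-4 + 33} \left(-771\right) = \frac{-11 + 99}{29} \left(-771\right) = \frac{1}{29} \cdot 88 \left(-771\right) = \frac{88}{29} \left(-771\right) = - \frac{67848}{29}$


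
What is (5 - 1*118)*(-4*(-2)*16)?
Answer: -14464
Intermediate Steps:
(5 - 1*118)*(-4*(-2)*16) = (5 - 118)*(8*16) = -113*128 = -14464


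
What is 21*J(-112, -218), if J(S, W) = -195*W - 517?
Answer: 881853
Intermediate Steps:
J(S, W) = -517 - 195*W
21*J(-112, -218) = 21*(-517 - 195*(-218)) = 21*(-517 + 42510) = 21*41993 = 881853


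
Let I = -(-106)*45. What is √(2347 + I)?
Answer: √7117 ≈ 84.362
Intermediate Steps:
I = 4770 (I = -106*(-45) = 4770)
√(2347 + I) = √(2347 + 4770) = √7117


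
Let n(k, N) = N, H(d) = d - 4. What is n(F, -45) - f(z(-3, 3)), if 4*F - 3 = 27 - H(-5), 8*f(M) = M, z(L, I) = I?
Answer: -363/8 ≈ -45.375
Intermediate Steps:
f(M) = M/8
H(d) = -4 + d
F = 39/4 (F = ¾ + (27 - (-4 - 5))/4 = ¾ + (27 - 1*(-9))/4 = ¾ + (27 + 9)/4 = ¾ + (¼)*36 = ¾ + 9 = 39/4 ≈ 9.7500)
n(F, -45) - f(z(-3, 3)) = -45 - 3/8 = -363/8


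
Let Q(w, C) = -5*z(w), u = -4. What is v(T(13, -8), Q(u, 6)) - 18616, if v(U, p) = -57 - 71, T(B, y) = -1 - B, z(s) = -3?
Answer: -18744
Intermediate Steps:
Q(w, C) = 15 (Q(w, C) = -5*(-3) = 15)
v(U, p) = -128
v(T(13, -8), Q(u, 6)) - 18616 = -128 - 18616 = -18744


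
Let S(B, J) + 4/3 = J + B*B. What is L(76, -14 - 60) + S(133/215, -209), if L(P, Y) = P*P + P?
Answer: 782411192/138675 ≈ 5642.0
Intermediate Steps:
L(P, Y) = P + P**2 (L(P, Y) = P**2 + P = P + P**2)
S(B, J) = -4/3 + J + B**2 (S(B, J) = -4/3 + (J + B*B) = -4/3 + (J + B**2) = -4/3 + J + B**2)
L(76, -14 - 60) + S(133/215, -209) = 76*(1 + 76) + (-4/3 - 209 + (133/215)**2) = 76*77 + (-4/3 - 209 + (133*(1/215))**2) = 5852 + (-4/3 - 209 + (133/215)**2) = 5852 + (-4/3 - 209 + 17689/46225) = 5852 - 29114908/138675 = 782411192/138675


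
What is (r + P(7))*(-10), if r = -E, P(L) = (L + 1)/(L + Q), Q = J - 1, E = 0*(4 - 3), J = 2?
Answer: -10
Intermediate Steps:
E = 0 (E = 0*1 = 0)
Q = 1 (Q = 2 - 1 = 1)
P(L) = 1 (P(L) = (L + 1)/(L + 1) = (1 + L)/(1 + L) = 1)
r = 0 (r = -1*0 = 0)
(r + P(7))*(-10) = (0 + 1)*(-10) = 1*(-10) = -10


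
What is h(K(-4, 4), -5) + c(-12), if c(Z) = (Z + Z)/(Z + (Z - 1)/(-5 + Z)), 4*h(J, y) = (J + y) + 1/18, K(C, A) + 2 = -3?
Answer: -4813/13752 ≈ -0.34999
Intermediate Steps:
K(C, A) = -5 (K(C, A) = -2 - 3 = -5)
h(J, y) = 1/72 + J/4 + y/4 (h(J, y) = ((J + y) + 1/18)/4 = (1/18 + J + y)/4 = 1/72 + J/4 + y/4)
c(Z) = 2*Z/(Z + (-1 + Z)/(-5 + Z)) (c(Z) = (2*Z)/(Z + (-1 + Z)/(-5 + Z)) = 2*Z/(Z + (-1 + Z)/(-5 + Z)))
h(K(-4, 4), -5) + c(-12) = (1/72 + (¼)*(-5) + (¼)*(-5)) + 2*(-12)*(-5 - 12)/(-1 + (-12)² - 4*(-12)) = (1/72 - 5/4 - 5/4) + 2*(-12)*(-17)/(-1 + 144 + 48) = -179/72 + 2*(-12)*(-17)/191 = -179/72 + 2*(-12)*(1/191)*(-17) = -179/72 + 408/191 = -4813/13752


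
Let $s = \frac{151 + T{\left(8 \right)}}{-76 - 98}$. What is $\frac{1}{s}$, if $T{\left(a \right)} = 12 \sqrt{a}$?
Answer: $- \frac{26274}{21649} + \frac{4176 \sqrt{2}}{21649} \approx -0.94084$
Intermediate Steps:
$s = - \frac{151}{174} - \frac{4 \sqrt{2}}{29}$ ($s = \frac{151 + 12 \sqrt{8}}{-76 - 98} = \frac{151 + 12 \cdot 2 \sqrt{2}}{-174} = \left(151 + 24 \sqrt{2}\right) \left(- \frac{1}{174}\right) = - \frac{151}{174} - \frac{4 \sqrt{2}}{29} \approx -1.0629$)
$\frac{1}{s} = \frac{1}{- \frac{151}{174} - \frac{4 \sqrt{2}}{29}}$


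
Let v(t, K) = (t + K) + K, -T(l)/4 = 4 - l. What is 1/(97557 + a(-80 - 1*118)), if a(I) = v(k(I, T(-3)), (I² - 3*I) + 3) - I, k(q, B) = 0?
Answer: 1/177357 ≈ 5.6383e-6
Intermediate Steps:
T(l) = -16 + 4*l (T(l) = -4*(4 - l) = -16 + 4*l)
v(t, K) = t + 2*K (v(t, K) = (K + t) + K = t + 2*K)
a(I) = 6 - 7*I + 2*I² (a(I) = (0 + 2*((I² - 3*I) + 3)) - I = (0 + 2*(3 + I² - 3*I)) - I = (0 + (6 - 6*I + 2*I²)) - I = (6 - 6*I + 2*I²) - I = 6 - 7*I + 2*I²)
1/(97557 + a(-80 - 1*118)) = 1/(97557 + (6 - 7*(-80 - 1*118) + 2*(-80 - 1*118)²)) = 1/(97557 + (6 - 7*(-80 - 118) + 2*(-80 - 118)²)) = 1/(97557 + (6 - 7*(-198) + 2*(-198)²)) = 1/(97557 + (6 + 1386 + 2*39204)) = 1/(97557 + (6 + 1386 + 78408)) = 1/(97557 + 79800) = 1/177357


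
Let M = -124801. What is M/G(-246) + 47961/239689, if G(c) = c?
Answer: 29925225295/58963494 ≈ 507.52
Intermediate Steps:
M/G(-246) + 47961/239689 = -124801/(-246) + 47961/239689 = -124801*(-1/246) + 47961*(1/239689) = 124801/246 + 47961/239689 = 29925225295/58963494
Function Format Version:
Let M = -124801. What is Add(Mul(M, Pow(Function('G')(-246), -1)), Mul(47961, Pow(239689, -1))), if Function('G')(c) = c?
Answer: Rational(29925225295, 58963494) ≈ 507.52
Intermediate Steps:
Add(Mul(M, Pow(Function('G')(-246), -1)), Mul(47961, Pow(239689, -1))) = Add(Mul(-124801, Pow(-246, -1)), Mul(47961, Pow(239689, -1))) = Add(Mul(-124801, Rational(-1, 246)), Mul(47961, Rational(1, 239689))) = Add(Rational(124801, 246), Rational(47961, 239689)) = Rational(29925225295, 58963494)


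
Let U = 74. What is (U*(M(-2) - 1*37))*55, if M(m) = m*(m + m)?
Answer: -118030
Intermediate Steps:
M(m) = 2*m**2 (M(m) = m*(2*m) = 2*m**2)
(U*(M(-2) - 1*37))*55 = (74*(2*(-2)**2 - 1*37))*55 = (74*(2*4 - 37))*55 = (74*(8 - 37))*55 = (74*(-29))*55 = -2146*55 = -118030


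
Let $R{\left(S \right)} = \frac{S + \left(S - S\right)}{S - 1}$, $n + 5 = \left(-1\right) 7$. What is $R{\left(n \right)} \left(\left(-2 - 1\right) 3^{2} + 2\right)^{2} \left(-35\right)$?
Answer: $- \frac{262500}{13} \approx -20192.0$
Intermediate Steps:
$n = -12$ ($n = -5 - 7 = -12$)
$R{\left(S \right)} = \frac{S}{-1 + S}$ ($R{\left(S \right)} = \frac{S + 0}{-1 + S} = \frac{S}{-1 + S}$)
$R{\left(n \right)} \left(\left(-2 - 1\right) 3^{2} + 2\right)^{2} \left(-35\right) = - \frac{12}{-1 - 12} \left(\left(-2 - 1\right) 3^{2} + 2\right)^{2} \left(-35\right) = - \frac{12}{-13} \left(\left(-3\right) 9 + 2\right)^{2} \left(-35\right) = \left(-12\right) \left(- \frac{1}{13}\right) \left(-27 + 2\right)^{2} \left(-35\right) = \frac{12 \left(-25\right)^{2}}{13} \left(-35\right) = \frac{12}{13} \cdot 625 \left(-35\right) = \frac{7500}{13} \left(-35\right) = - \frac{262500}{13}$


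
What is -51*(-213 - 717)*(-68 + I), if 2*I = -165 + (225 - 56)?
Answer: -3130380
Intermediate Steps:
I = 2 (I = (-165 + (225 - 56))/2 = (-165 + 169)/2 = (½)*4 = 2)
-51*(-213 - 717)*(-68 + I) = -51*(-213 - 717)*(-68 + 2) = -(-47430)*(-66) = -51*61380 = -3130380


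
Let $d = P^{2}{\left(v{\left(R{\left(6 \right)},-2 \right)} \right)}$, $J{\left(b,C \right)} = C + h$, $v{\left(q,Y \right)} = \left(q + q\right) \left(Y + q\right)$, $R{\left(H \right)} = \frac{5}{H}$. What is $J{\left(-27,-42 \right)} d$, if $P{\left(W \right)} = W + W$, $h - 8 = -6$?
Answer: $- \frac{49000}{81} \approx -604.94$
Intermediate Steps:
$h = 2$ ($h = 8 - 6 = 2$)
$v{\left(q,Y \right)} = 2 q \left(Y + q\right)$
$P{\left(W \right)} = 2 W$
$J{\left(b,C \right)} = 2 + C$ ($J{\left(b,C \right)} = C + 2 = 2 + C$)
$d = \frac{1225}{81}$ ($d = \left(2 \cdot 2 \cdot \frac{5}{6} \left(-2 + \frac{5}{6}\right)\right)^{2} = \left(2 \cdot 2 \cdot \frac{5}{6} \left(- \frac{7}{6}\right)\right)^{2} = \left(2 \left(- \frac{35}{18}\right)\right)^{2} = \left(- \frac{35}{9}\right)^{2} = \frac{1225}{81} \approx 15.123$)
$J{\left(-27,-42 \right)} d = \left(2 - 42\right) \frac{1225}{81} = \left(-40\right) \frac{1225}{81} = - \frac{49000}{81}$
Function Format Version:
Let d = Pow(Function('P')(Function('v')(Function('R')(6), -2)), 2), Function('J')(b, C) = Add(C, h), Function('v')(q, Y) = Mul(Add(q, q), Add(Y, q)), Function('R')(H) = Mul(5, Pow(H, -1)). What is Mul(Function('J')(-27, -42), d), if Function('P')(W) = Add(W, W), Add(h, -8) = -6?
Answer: Rational(-49000, 81) ≈ -604.94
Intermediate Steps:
h = 2 (h = Add(8, -6) = 2)
Function('v')(q, Y) = Mul(2, q, Add(Y, q)) (Function('v')(q, Y) = Mul(Mul(2, q), Add(Y, q)) = Mul(2, q, Add(Y, q)))
Function('P')(W) = Mul(2, W)
Function('J')(b, C) = Add(2, C) (Function('J')(b, C) = Add(C, 2) = Add(2, C))
d = Rational(1225, 81) (d = Pow(Mul(2, Mul(2, Mul(5, Pow(6, -1)), Add(-2, Mul(5, Pow(6, -1))))), 2) = Pow(Mul(2, Mul(2, Mul(5, Rational(1, 6)), Add(-2, Mul(5, Rational(1, 6))))), 2) = Pow(Mul(2, Mul(2, Rational(5, 6), Add(-2, Rational(5, 6)))), 2) = Pow(Mul(2, Mul(2, Rational(5, 6), Rational(-7, 6))), 2) = Pow(Mul(2, Rational(-35, 18)), 2) = Pow(Rational(-35, 9), 2) = Rational(1225, 81) ≈ 15.123)
Mul(Function('J')(-27, -42), d) = Mul(Add(2, -42), Rational(1225, 81)) = Mul(-40, Rational(1225, 81)) = Rational(-49000, 81)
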